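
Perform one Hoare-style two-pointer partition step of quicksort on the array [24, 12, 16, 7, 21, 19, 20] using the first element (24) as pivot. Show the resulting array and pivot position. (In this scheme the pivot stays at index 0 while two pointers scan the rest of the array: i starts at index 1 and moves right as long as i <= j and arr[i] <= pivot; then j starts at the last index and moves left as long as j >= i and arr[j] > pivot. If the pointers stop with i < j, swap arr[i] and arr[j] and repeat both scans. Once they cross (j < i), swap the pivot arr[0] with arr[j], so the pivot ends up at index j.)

Hoare-style two-pointer partition with pivot = 24:

Initial array: [24, 12, 16, 7, 21, 19, 20]

Pointers start at i = 1, j = 6.
i ends at 7, j ends at 6: the pointers have crossed (j < i), so scanning stops.

Swap pivot arr[0] with arr[6] to place pivot at position 6: [20, 12, 16, 7, 21, 19, 24]
Pivot position: 6

After partitioning with pivot 24, the array becomes [20, 12, 16, 7, 21, 19, 24]. The pivot is placed at index 6. All elements to the left of the pivot are <= 24, and all elements to the right are > 24.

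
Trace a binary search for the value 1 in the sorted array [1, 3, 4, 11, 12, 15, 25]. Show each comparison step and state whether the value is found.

Binary search for 1 in [1, 3, 4, 11, 12, 15, 25]:

lo=0, hi=6, mid=3, arr[mid]=11 -> 11 > 1, search left half
lo=0, hi=2, mid=1, arr[mid]=3 -> 3 > 1, search left half
lo=0, hi=0, mid=0, arr[mid]=1 -> Found target at index 0!

Binary search finds 1 at index 0 after 3 comparisons. The search repeatedly halves the search space by comparing with the middle element.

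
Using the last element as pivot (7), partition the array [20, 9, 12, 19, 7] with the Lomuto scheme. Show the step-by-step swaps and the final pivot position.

Lomuto partition with pivot = 7:

Initial array: [20, 9, 12, 19, 7]

arr[0]=20 > 7: no swap
arr[1]=9 > 7: no swap
arr[2]=12 > 7: no swap
arr[3]=19 > 7: no swap

Place pivot at position 0: [7, 9, 12, 19, 20]
Pivot position: 0

After partitioning with pivot 7, the array becomes [7, 9, 12, 19, 20]. The pivot is placed at index 0. All elements to the left of the pivot are <= 7, and all elements to the right are > 7.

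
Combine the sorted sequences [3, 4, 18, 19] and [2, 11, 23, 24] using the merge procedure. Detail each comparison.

Merging process:

Compare 3 vs 2: take 2 from right. Merged: [2]
Compare 3 vs 11: take 3 from left. Merged: [2, 3]
Compare 4 vs 11: take 4 from left. Merged: [2, 3, 4]
Compare 18 vs 11: take 11 from right. Merged: [2, 3, 4, 11]
Compare 18 vs 23: take 18 from left. Merged: [2, 3, 4, 11, 18]
Compare 19 vs 23: take 19 from left. Merged: [2, 3, 4, 11, 18, 19]
Append remaining from right: [23, 24]. Merged: [2, 3, 4, 11, 18, 19, 23, 24]

Final merged array: [2, 3, 4, 11, 18, 19, 23, 24]
Total comparisons: 6

The merged array is [2, 3, 4, 11, 18, 19, 23, 24], requiring 6 comparisons. The merge step runs in O(n) time where n is the total number of elements.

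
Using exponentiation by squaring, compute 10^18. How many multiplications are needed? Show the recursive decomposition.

Computing 10^18 by squaring (build up from 10^1; each line after the first costs one multiplication):

10^1 = 10
10^2 = (10^1)^2 = 10^2 = 100
10^4 = (10^2)^2 = 100^2 = 10000
10^8 = (10^4)^2 = 10000^2 = 100000000
10^9 = 10 * 10^8 = 10 * 100000000 = 1000000000
10^18 = (10^9)^2 = 1000000000^2 = 1000000000000000000

Result: 1000000000000000000
Multiplications needed: 5 (5 lines after 10^1)

10^18 = 1000000000000000000. Using exponentiation by squaring, this requires 5 multiplications. The key idea: if the exponent is even, square the half-power; if odd, multiply by the base once.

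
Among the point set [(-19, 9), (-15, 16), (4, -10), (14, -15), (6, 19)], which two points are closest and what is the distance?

Computing all pairwise distances among 5 points:

d((-19, 9), (-15, 16)) = 8.0623 <-- minimum
d((-19, 9), (4, -10)) = 29.8329
d((-19, 9), (14, -15)) = 40.8044
d((-19, 9), (6, 19)) = 26.9258
d((-15, 16), (4, -10)) = 32.2025
d((-15, 16), (14, -15)) = 42.45
d((-15, 16), (6, 19)) = 21.2132
d((4, -10), (14, -15)) = 11.1803
d((4, -10), (6, 19)) = 29.0689
d((14, -15), (6, 19)) = 34.9285

Closest pair: (-19, 9) and (-15, 16) with distance 8.0623

The closest pair is (-19, 9) and (-15, 16) with Euclidean distance 8.0623. For 5 points, brute-force pairwise comparison is shown above. For large n, the divide-and-conquer algorithm (sort by x, recurse on halves, check the dividing strip) achieves O(n log n).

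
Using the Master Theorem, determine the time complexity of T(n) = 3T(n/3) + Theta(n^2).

Master Theorem for T(n) = 3T(n/3) + O(n^2):

a = 3, b = 3, c = 2
log_b(a) = log_3(3) = 1.0000

Case 3: c = 2 > log_3(3) = 1.0000
T(n) = O(n^2) = O(n^2)

For T(n) = 3T(n/3) + O(n^2): log_3(3) = 1.0000. This is Case 3 of the Master Theorem (c > log_b(a), work dominated by root), giving O(n^2).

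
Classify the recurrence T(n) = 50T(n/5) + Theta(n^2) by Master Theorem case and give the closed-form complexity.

Master Theorem for T(n) = 50T(n/5) + O(n^2):

a = 50, b = 5, c = 2
log_b(a) = log_5(50) = 2.4307

Case 1: c = 2 < log_5(50) = 2.4307
T(n) = O(n^(log_5 50))

For T(n) = 50T(n/5) + O(n^2): log_5(50) = 2.4307. This is Case 1 of the Master Theorem (c < log_b(a), work dominated by leaves), giving O(n^(log_5 50)).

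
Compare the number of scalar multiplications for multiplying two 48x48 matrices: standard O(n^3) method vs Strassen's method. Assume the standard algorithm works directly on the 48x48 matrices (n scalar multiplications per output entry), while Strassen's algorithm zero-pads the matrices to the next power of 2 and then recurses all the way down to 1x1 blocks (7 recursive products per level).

Matrix multiplication for 48x48 matrices:

Strassen's algorithm requires power-of-2 dimensions. Pad 48x48 to 64x64 (next power of 2).

Standard algorithm: 48^3 = 110592 multiplications
Strassen's algorithm: 7^(log2(64)) = 7^6 = 117649 multiplications
Difference: 110592 - 117649 = -7057 (Strassen uses MORE here due to padding overhead — for small or just-over-power-of-2 n, padding can outweigh the per-level savings)

Standard: 110592 multiplications (48^3). Strassen: 117649 multiplications (7^6, after padding to 64x64). Strassen reduces 8 recursive multiplications to 7 at each level.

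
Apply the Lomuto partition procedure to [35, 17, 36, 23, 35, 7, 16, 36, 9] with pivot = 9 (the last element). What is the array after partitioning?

Lomuto partition with pivot = 9:

Initial array: [35, 17, 36, 23, 35, 7, 16, 36, 9]

arr[0]=35 > 9: no swap
arr[1]=17 > 9: no swap
arr[2]=36 > 9: no swap
arr[3]=23 > 9: no swap
arr[4]=35 > 9: no swap
arr[5]=7 <= 9: swap with position 0, array becomes [7, 17, 36, 23, 35, 35, 16, 36, 9]
arr[6]=16 > 9: no swap
arr[7]=36 > 9: no swap

Place pivot at position 1: [7, 9, 36, 23, 35, 35, 16, 36, 17]
Pivot position: 1

After partitioning with pivot 9, the array becomes [7, 9, 36, 23, 35, 35, 16, 36, 17]. The pivot is placed at index 1. All elements to the left of the pivot are <= 9, and all elements to the right are > 9.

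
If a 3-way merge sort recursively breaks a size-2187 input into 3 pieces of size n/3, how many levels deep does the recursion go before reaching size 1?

For divide and conquer with division factor 3:

Problem sizes at each level:
Level 0: 2187
Level 1: 729
Level 2: 243
Level 3: 81
Level 4: 27
Level 5: 9
Level 6: 3
Level 7: 1

The root is level 0 and the size-1 base case is level 7 (the tree spans levels 0 through 7, i.e. 8 levels counting the root), so the depth is the number of divisions: log_3(2187) = 7

The recursion tree depth is log_3(2187) = 7. At each level, the problem size is divided by 3, so it takes 7 divisions to reduce to a base case of size 1. The algorithm makes 3 recursive calls at each level.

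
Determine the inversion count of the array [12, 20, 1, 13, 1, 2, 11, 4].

Finding inversions in [12, 20, 1, 13, 1, 2, 11, 4]:

(0, 2): arr[0]=12 > arr[2]=1
(0, 4): arr[0]=12 > arr[4]=1
(0, 5): arr[0]=12 > arr[5]=2
(0, 6): arr[0]=12 > arr[6]=11
(0, 7): arr[0]=12 > arr[7]=4
(1, 2): arr[1]=20 > arr[2]=1
(1, 3): arr[1]=20 > arr[3]=13
(1, 4): arr[1]=20 > arr[4]=1
(1, 5): arr[1]=20 > arr[5]=2
(1, 6): arr[1]=20 > arr[6]=11
(1, 7): arr[1]=20 > arr[7]=4
(3, 4): arr[3]=13 > arr[4]=1
(3, 5): arr[3]=13 > arr[5]=2
(3, 6): arr[3]=13 > arr[6]=11
(3, 7): arr[3]=13 > arr[7]=4
(6, 7): arr[6]=11 > arr[7]=4

Total inversions: 16

The array has 16 inversion(s): (0,2), (0,4), (0,5), (0,6), (0,7), (1,2), (1,3), (1,4), (1,5), (1,6), (1,7), (3,4), (3,5), (3,6), (3,7), (6,7). Each pair (i,j) satisfies i < j and arr[i] > arr[j].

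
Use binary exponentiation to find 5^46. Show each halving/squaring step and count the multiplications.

Computing 5^46 by squaring (build up from 5^1; each line after the first costs one multiplication):

5^1 = 5
5^2 = (5^1)^2 = 5^2 = 25
5^4 = (5^2)^2 = 25^2 = 625
5^5 = 5 * 5^4 = 5 * 625 = 3125
5^10 = (5^5)^2 = 3125^2 = 9765625
5^11 = 5 * 5^10 = 5 * 9765625 = 48828125
5^22 = (5^11)^2 = 48828125^2 = 2384185791015625
5^23 = 5 * 5^22 = 5 * 2384185791015625 = 11920928955078125
5^46 = (5^23)^2 = 11920928955078125^2 = 142108547152020037174224853515625

Result: 142108547152020037174224853515625
Multiplications needed: 8 (8 lines after 5^1)

5^46 = 142108547152020037174224853515625. Using exponentiation by squaring, this requires 8 multiplications. The key idea: if the exponent is even, square the half-power; if odd, multiply by the base once.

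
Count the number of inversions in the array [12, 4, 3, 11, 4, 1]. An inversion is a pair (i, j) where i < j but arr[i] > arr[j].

Finding inversions in [12, 4, 3, 11, 4, 1]:

(0, 1): arr[0]=12 > arr[1]=4
(0, 2): arr[0]=12 > arr[2]=3
(0, 3): arr[0]=12 > arr[3]=11
(0, 4): arr[0]=12 > arr[4]=4
(0, 5): arr[0]=12 > arr[5]=1
(1, 2): arr[1]=4 > arr[2]=3
(1, 5): arr[1]=4 > arr[5]=1
(2, 5): arr[2]=3 > arr[5]=1
(3, 4): arr[3]=11 > arr[4]=4
(3, 5): arr[3]=11 > arr[5]=1
(4, 5): arr[4]=4 > arr[5]=1

Total inversions: 11

The array has 11 inversion(s): (0,1), (0,2), (0,3), (0,4), (0,5), (1,2), (1,5), (2,5), (3,4), (3,5), (4,5). Each pair (i,j) satisfies i < j and arr[i] > arr[j].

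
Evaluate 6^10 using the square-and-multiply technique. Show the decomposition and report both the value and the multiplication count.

Computing 6^10 by squaring (build up from 6^1; each line after the first costs one multiplication):

6^1 = 6
6^2 = (6^1)^2 = 6^2 = 36
6^4 = (6^2)^2 = 36^2 = 1296
6^5 = 6 * 6^4 = 6 * 1296 = 7776
6^10 = (6^5)^2 = 7776^2 = 60466176

Result: 60466176
Multiplications needed: 4 (4 lines after 6^1)

6^10 = 60466176. Using exponentiation by squaring, this requires 4 multiplications. The key idea: if the exponent is even, square the half-power; if odd, multiply by the base once.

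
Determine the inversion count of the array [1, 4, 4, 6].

Finding inversions in [1, 4, 4, 6]:


Total inversions: 0

The array has 0 inversions. It is already sorted.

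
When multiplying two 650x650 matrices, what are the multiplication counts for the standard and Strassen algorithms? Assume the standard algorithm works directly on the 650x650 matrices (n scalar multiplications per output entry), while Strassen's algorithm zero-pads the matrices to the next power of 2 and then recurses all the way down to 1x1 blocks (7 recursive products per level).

Matrix multiplication for 650x650 matrices:

Strassen's algorithm requires power-of-2 dimensions. Pad 650x650 to 1024x1024 (next power of 2).

Standard algorithm: 650^3 = 274625000 multiplications
Strassen's algorithm: 7^(log2(1024)) = 7^10 = 282475249 multiplications
Difference: 274625000 - 282475249 = -7850249 (Strassen uses MORE here due to padding overhead — for small or just-over-power-of-2 n, padding can outweigh the per-level savings)

Standard: 274625000 multiplications (650^3). Strassen: 282475249 multiplications (7^10, after padding to 1024x1024). Strassen reduces 8 recursive multiplications to 7 at each level.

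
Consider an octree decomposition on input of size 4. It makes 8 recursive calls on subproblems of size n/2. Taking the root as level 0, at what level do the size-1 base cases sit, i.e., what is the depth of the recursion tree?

For divide and conquer with division factor 2:

Problem sizes at each level:
Level 0: 4
Level 1: 2
Level 2: 1

The root is level 0 and the size-1 base case is level 2 (the tree spans levels 0 through 2, i.e. 3 levels counting the root), so the depth is the number of divisions: log_2(4) = 2

The recursion tree depth is log_2(4) = 2. At each level, the problem size is divided by 2, so it takes 2 divisions to reduce to a base case of size 1. The algorithm makes 8 recursive calls at each level.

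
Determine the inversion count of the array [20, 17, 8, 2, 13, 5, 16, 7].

Finding inversions in [20, 17, 8, 2, 13, 5, 16, 7]:

(0, 1): arr[0]=20 > arr[1]=17
(0, 2): arr[0]=20 > arr[2]=8
(0, 3): arr[0]=20 > arr[3]=2
(0, 4): arr[0]=20 > arr[4]=13
(0, 5): arr[0]=20 > arr[5]=5
(0, 6): arr[0]=20 > arr[6]=16
(0, 7): arr[0]=20 > arr[7]=7
(1, 2): arr[1]=17 > arr[2]=8
(1, 3): arr[1]=17 > arr[3]=2
(1, 4): arr[1]=17 > arr[4]=13
(1, 5): arr[1]=17 > arr[5]=5
(1, 6): arr[1]=17 > arr[6]=16
(1, 7): arr[1]=17 > arr[7]=7
(2, 3): arr[2]=8 > arr[3]=2
(2, 5): arr[2]=8 > arr[5]=5
(2, 7): arr[2]=8 > arr[7]=7
(4, 5): arr[4]=13 > arr[5]=5
(4, 7): arr[4]=13 > arr[7]=7
(6, 7): arr[6]=16 > arr[7]=7

Total inversions: 19

The array has 19 inversion(s): (0,1), (0,2), (0,3), (0,4), (0,5), (0,6), (0,7), (1,2), (1,3), (1,4), (1,5), (1,6), (1,7), (2,3), (2,5), (2,7), (4,5), (4,7), (6,7). Each pair (i,j) satisfies i < j and arr[i] > arr[j].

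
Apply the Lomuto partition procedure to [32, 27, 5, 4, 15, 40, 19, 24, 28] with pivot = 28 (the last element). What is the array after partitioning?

Lomuto partition with pivot = 28:

Initial array: [32, 27, 5, 4, 15, 40, 19, 24, 28]

arr[0]=32 > 28: no swap
arr[1]=27 <= 28: swap with position 0, array becomes [27, 32, 5, 4, 15, 40, 19, 24, 28]
arr[2]=5 <= 28: swap with position 1, array becomes [27, 5, 32, 4, 15, 40, 19, 24, 28]
arr[3]=4 <= 28: swap with position 2, array becomes [27, 5, 4, 32, 15, 40, 19, 24, 28]
arr[4]=15 <= 28: swap with position 3, array becomes [27, 5, 4, 15, 32, 40, 19, 24, 28]
arr[5]=40 > 28: no swap
arr[6]=19 <= 28: swap with position 4, array becomes [27, 5, 4, 15, 19, 40, 32, 24, 28]
arr[7]=24 <= 28: swap with position 5, array becomes [27, 5, 4, 15, 19, 24, 32, 40, 28]

Place pivot at position 6: [27, 5, 4, 15, 19, 24, 28, 40, 32]
Pivot position: 6

After partitioning with pivot 28, the array becomes [27, 5, 4, 15, 19, 24, 28, 40, 32]. The pivot is placed at index 6. All elements to the left of the pivot are <= 28, and all elements to the right are > 28.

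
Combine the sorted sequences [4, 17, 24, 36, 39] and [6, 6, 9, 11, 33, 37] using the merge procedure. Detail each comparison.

Merging process:

Compare 4 vs 6: take 4 from left. Merged: [4]
Compare 17 vs 6: take 6 from right. Merged: [4, 6]
Compare 17 vs 6: take 6 from right. Merged: [4, 6, 6]
Compare 17 vs 9: take 9 from right. Merged: [4, 6, 6, 9]
Compare 17 vs 11: take 11 from right. Merged: [4, 6, 6, 9, 11]
Compare 17 vs 33: take 17 from left. Merged: [4, 6, 6, 9, 11, 17]
Compare 24 vs 33: take 24 from left. Merged: [4, 6, 6, 9, 11, 17, 24]
Compare 36 vs 33: take 33 from right. Merged: [4, 6, 6, 9, 11, 17, 24, 33]
Compare 36 vs 37: take 36 from left. Merged: [4, 6, 6, 9, 11, 17, 24, 33, 36]
Compare 39 vs 37: take 37 from right. Merged: [4, 6, 6, 9, 11, 17, 24, 33, 36, 37]
Append remaining from left: [39]. Merged: [4, 6, 6, 9, 11, 17, 24, 33, 36, 37, 39]

Final merged array: [4, 6, 6, 9, 11, 17, 24, 33, 36, 37, 39]
Total comparisons: 10

The merged array is [4, 6, 6, 9, 11, 17, 24, 33, 36, 37, 39], requiring 10 comparisons. The merge step runs in O(n) time where n is the total number of elements.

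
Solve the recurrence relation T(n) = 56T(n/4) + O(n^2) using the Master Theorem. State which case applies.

Master Theorem for T(n) = 56T(n/4) + O(n^2):

a = 56, b = 4, c = 2
log_b(a) = log_4(56) = 2.9037

Case 1: c = 2 < log_4(56) = 2.9037
T(n) = O(n^(log_4 56))

For T(n) = 56T(n/4) + O(n^2): log_4(56) = 2.9037. This is Case 1 of the Master Theorem (c < log_b(a), work dominated by leaves), giving O(n^(log_4 56)).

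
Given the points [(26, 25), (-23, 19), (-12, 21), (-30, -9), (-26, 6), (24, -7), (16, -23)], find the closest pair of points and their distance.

Computing all pairwise distances among 7 points:

d((26, 25), (-23, 19)) = 49.366
d((26, 25), (-12, 21)) = 38.2099
d((26, 25), (-30, -9)) = 65.5134
d((26, 25), (-26, 6)) = 55.3624
d((26, 25), (24, -7)) = 32.0624
d((26, 25), (16, -23)) = 49.0306
d((-23, 19), (-12, 21)) = 11.1803 <-- minimum
d((-23, 19), (-30, -9)) = 28.8617
d((-23, 19), (-26, 6)) = 13.3417
d((-23, 19), (24, -7)) = 53.7122
d((-23, 19), (16, -23)) = 57.3149
d((-12, 21), (-30, -9)) = 34.9857
d((-12, 21), (-26, 6)) = 20.5183
d((-12, 21), (24, -7)) = 45.607
d((-12, 21), (16, -23)) = 52.1536
d((-30, -9), (-26, 6)) = 15.5242
d((-30, -9), (24, -7)) = 54.037
d((-30, -9), (16, -23)) = 48.0833
d((-26, 6), (24, -7)) = 51.6624
d((-26, 6), (16, -23)) = 51.0392
d((24, -7), (16, -23)) = 17.8885

Closest pair: (-23, 19) and (-12, 21) with distance 11.1803

The closest pair is (-23, 19) and (-12, 21) with Euclidean distance 11.1803. For 7 points, brute-force pairwise comparison is shown above. For large n, the divide-and-conquer algorithm (sort by x, recurse on halves, check the dividing strip) achieves O(n log n).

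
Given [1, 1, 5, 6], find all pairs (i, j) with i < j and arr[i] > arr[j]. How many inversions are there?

Finding inversions in [1, 1, 5, 6]:


Total inversions: 0

The array has 0 inversions. It is already sorted.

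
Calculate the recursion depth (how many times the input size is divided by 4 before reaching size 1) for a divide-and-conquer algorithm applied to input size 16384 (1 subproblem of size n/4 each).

For divide and conquer with division factor 4:

Problem sizes at each level:
Level 0: 16384
Level 1: 4096
Level 2: 1024
Level 3: 256
Level 4: 64
Level 5: 16
Level 6: 4
Level 7: 1

The root is level 0 and the size-1 base case is level 7 (the tree spans levels 0 through 7, i.e. 8 levels counting the root), so the depth is the number of divisions: log_4(16384) = 7

The recursion tree depth is log_4(16384) = 7. At each level, the problem size is divided by 4, so it takes 7 divisions to reduce to a base case of size 1. The algorithm makes 1 recursive call at each level.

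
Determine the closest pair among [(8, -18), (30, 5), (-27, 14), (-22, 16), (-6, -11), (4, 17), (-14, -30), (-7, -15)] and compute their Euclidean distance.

Computing all pairwise distances among 8 points:

d((8, -18), (30, 5)) = 31.8277
d((8, -18), (-27, 14)) = 47.4236
d((8, -18), (-22, 16)) = 45.3431
d((8, -18), (-6, -11)) = 15.6525
d((8, -18), (4, 17)) = 35.2278
d((8, -18), (-14, -30)) = 25.0599
d((8, -18), (-7, -15)) = 15.2971
d((30, 5), (-27, 14)) = 57.7062
d((30, 5), (-22, 16)) = 53.1507
d((30, 5), (-6, -11)) = 39.3954
d((30, 5), (4, 17)) = 28.6356
d((30, 5), (-14, -30)) = 56.2228
d((30, 5), (-7, -15)) = 42.0595
d((-27, 14), (-22, 16)) = 5.3852
d((-27, 14), (-6, -11)) = 32.6497
d((-27, 14), (4, 17)) = 31.1448
d((-27, 14), (-14, -30)) = 45.8803
d((-27, 14), (-7, -15)) = 35.2278
d((-22, 16), (-6, -11)) = 31.3847
d((-22, 16), (4, 17)) = 26.0192
d((-22, 16), (-14, -30)) = 46.6905
d((-22, 16), (-7, -15)) = 34.4384
d((-6, -11), (4, 17)) = 29.7321
d((-6, -11), (-14, -30)) = 20.6155
d((-6, -11), (-7, -15)) = 4.1231 <-- minimum
d((4, 17), (-14, -30)) = 50.3289
d((4, 17), (-7, -15)) = 33.8378
d((-14, -30), (-7, -15)) = 16.5529

Closest pair: (-6, -11) and (-7, -15) with distance 4.1231

The closest pair is (-6, -11) and (-7, -15) with Euclidean distance 4.1231. For 8 points, brute-force pairwise comparison is shown above. For large n, the divide-and-conquer algorithm (sort by x, recurse on halves, check the dividing strip) achieves O(n log n).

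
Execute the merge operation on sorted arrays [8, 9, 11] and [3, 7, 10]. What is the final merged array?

Merging process:

Compare 8 vs 3: take 3 from right. Merged: [3]
Compare 8 vs 7: take 7 from right. Merged: [3, 7]
Compare 8 vs 10: take 8 from left. Merged: [3, 7, 8]
Compare 9 vs 10: take 9 from left. Merged: [3, 7, 8, 9]
Compare 11 vs 10: take 10 from right. Merged: [3, 7, 8, 9, 10]
Append remaining from left: [11]. Merged: [3, 7, 8, 9, 10, 11]

Final merged array: [3, 7, 8, 9, 10, 11]
Total comparisons: 5

The merged array is [3, 7, 8, 9, 10, 11], requiring 5 comparisons. The merge step runs in O(n) time where n is the total number of elements.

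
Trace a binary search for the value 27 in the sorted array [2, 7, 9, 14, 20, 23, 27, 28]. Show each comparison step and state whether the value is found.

Binary search for 27 in [2, 7, 9, 14, 20, 23, 27, 28]:

lo=0, hi=7, mid=3, arr[mid]=14 -> 14 < 27, search right half
lo=4, hi=7, mid=5, arr[mid]=23 -> 23 < 27, search right half
lo=6, hi=7, mid=6, arr[mid]=27 -> Found target at index 6!

Binary search finds 27 at index 6 after 3 comparisons. The search repeatedly halves the search space by comparing with the middle element.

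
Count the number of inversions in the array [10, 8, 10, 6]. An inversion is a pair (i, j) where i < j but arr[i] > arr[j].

Finding inversions in [10, 8, 10, 6]:

(0, 1): arr[0]=10 > arr[1]=8
(0, 3): arr[0]=10 > arr[3]=6
(1, 3): arr[1]=8 > arr[3]=6
(2, 3): arr[2]=10 > arr[3]=6

Total inversions: 4

The array has 4 inversion(s): (0,1), (0,3), (1,3), (2,3). Each pair (i,j) satisfies i < j and arr[i] > arr[j].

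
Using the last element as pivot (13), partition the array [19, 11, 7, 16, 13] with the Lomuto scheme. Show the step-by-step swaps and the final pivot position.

Lomuto partition with pivot = 13:

Initial array: [19, 11, 7, 16, 13]

arr[0]=19 > 13: no swap
arr[1]=11 <= 13: swap with position 0, array becomes [11, 19, 7, 16, 13]
arr[2]=7 <= 13: swap with position 1, array becomes [11, 7, 19, 16, 13]
arr[3]=16 > 13: no swap

Place pivot at position 2: [11, 7, 13, 16, 19]
Pivot position: 2

After partitioning with pivot 13, the array becomes [11, 7, 13, 16, 19]. The pivot is placed at index 2. All elements to the left of the pivot are <= 13, and all elements to the right are > 13.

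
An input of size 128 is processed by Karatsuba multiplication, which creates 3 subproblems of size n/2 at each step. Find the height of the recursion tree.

For divide and conquer with division factor 2:

Problem sizes at each level:
Level 0: 128
Level 1: 64
Level 2: 32
Level 3: 16
Level 4: 8
Level 5: 4
Level 6: 2
Level 7: 1

The root is level 0 and the size-1 base case is level 7 (the tree spans levels 0 through 7, i.e. 8 levels counting the root), so the depth is the number of divisions: log_2(128) = 7

The recursion tree depth is log_2(128) = 7. At each level, the problem size is divided by 2, so it takes 7 divisions to reduce to a base case of size 1. The algorithm makes 3 recursive calls at each level.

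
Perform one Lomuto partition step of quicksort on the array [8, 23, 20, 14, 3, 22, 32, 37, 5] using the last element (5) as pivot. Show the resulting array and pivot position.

Lomuto partition with pivot = 5:

Initial array: [8, 23, 20, 14, 3, 22, 32, 37, 5]

arr[0]=8 > 5: no swap
arr[1]=23 > 5: no swap
arr[2]=20 > 5: no swap
arr[3]=14 > 5: no swap
arr[4]=3 <= 5: swap with position 0, array becomes [3, 23, 20, 14, 8, 22, 32, 37, 5]
arr[5]=22 > 5: no swap
arr[6]=32 > 5: no swap
arr[7]=37 > 5: no swap

Place pivot at position 1: [3, 5, 20, 14, 8, 22, 32, 37, 23]
Pivot position: 1

After partitioning with pivot 5, the array becomes [3, 5, 20, 14, 8, 22, 32, 37, 23]. The pivot is placed at index 1. All elements to the left of the pivot are <= 5, and all elements to the right are > 5.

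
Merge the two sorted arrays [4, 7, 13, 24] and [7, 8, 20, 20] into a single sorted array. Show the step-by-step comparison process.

Merging process:

Compare 4 vs 7: take 4 from left. Merged: [4]
Compare 7 vs 7: take 7 from left. Merged: [4, 7]
Compare 13 vs 7: take 7 from right. Merged: [4, 7, 7]
Compare 13 vs 8: take 8 from right. Merged: [4, 7, 7, 8]
Compare 13 vs 20: take 13 from left. Merged: [4, 7, 7, 8, 13]
Compare 24 vs 20: take 20 from right. Merged: [4, 7, 7, 8, 13, 20]
Compare 24 vs 20: take 20 from right. Merged: [4, 7, 7, 8, 13, 20, 20]
Append remaining from left: [24]. Merged: [4, 7, 7, 8, 13, 20, 20, 24]

Final merged array: [4, 7, 7, 8, 13, 20, 20, 24]
Total comparisons: 7

The merged array is [4, 7, 7, 8, 13, 20, 20, 24], requiring 7 comparisons. The merge step runs in O(n) time where n is the total number of elements.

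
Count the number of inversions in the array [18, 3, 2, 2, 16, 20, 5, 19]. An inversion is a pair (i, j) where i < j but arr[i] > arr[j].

Finding inversions in [18, 3, 2, 2, 16, 20, 5, 19]:

(0, 1): arr[0]=18 > arr[1]=3
(0, 2): arr[0]=18 > arr[2]=2
(0, 3): arr[0]=18 > arr[3]=2
(0, 4): arr[0]=18 > arr[4]=16
(0, 6): arr[0]=18 > arr[6]=5
(1, 2): arr[1]=3 > arr[2]=2
(1, 3): arr[1]=3 > arr[3]=2
(4, 6): arr[4]=16 > arr[6]=5
(5, 6): arr[5]=20 > arr[6]=5
(5, 7): arr[5]=20 > arr[7]=19

Total inversions: 10

The array has 10 inversion(s): (0,1), (0,2), (0,3), (0,4), (0,6), (1,2), (1,3), (4,6), (5,6), (5,7). Each pair (i,j) satisfies i < j and arr[i] > arr[j].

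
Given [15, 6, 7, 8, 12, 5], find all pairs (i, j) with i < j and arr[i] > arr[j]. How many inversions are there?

Finding inversions in [15, 6, 7, 8, 12, 5]:

(0, 1): arr[0]=15 > arr[1]=6
(0, 2): arr[0]=15 > arr[2]=7
(0, 3): arr[0]=15 > arr[3]=8
(0, 4): arr[0]=15 > arr[4]=12
(0, 5): arr[0]=15 > arr[5]=5
(1, 5): arr[1]=6 > arr[5]=5
(2, 5): arr[2]=7 > arr[5]=5
(3, 5): arr[3]=8 > arr[5]=5
(4, 5): arr[4]=12 > arr[5]=5

Total inversions: 9

The array has 9 inversion(s): (0,1), (0,2), (0,3), (0,4), (0,5), (1,5), (2,5), (3,5), (4,5). Each pair (i,j) satisfies i < j and arr[i] > arr[j].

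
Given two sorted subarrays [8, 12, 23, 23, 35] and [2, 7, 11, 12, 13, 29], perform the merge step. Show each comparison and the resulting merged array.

Merging process:

Compare 8 vs 2: take 2 from right. Merged: [2]
Compare 8 vs 7: take 7 from right. Merged: [2, 7]
Compare 8 vs 11: take 8 from left. Merged: [2, 7, 8]
Compare 12 vs 11: take 11 from right. Merged: [2, 7, 8, 11]
Compare 12 vs 12: take 12 from left. Merged: [2, 7, 8, 11, 12]
Compare 23 vs 12: take 12 from right. Merged: [2, 7, 8, 11, 12, 12]
Compare 23 vs 13: take 13 from right. Merged: [2, 7, 8, 11, 12, 12, 13]
Compare 23 vs 29: take 23 from left. Merged: [2, 7, 8, 11, 12, 12, 13, 23]
Compare 23 vs 29: take 23 from left. Merged: [2, 7, 8, 11, 12, 12, 13, 23, 23]
Compare 35 vs 29: take 29 from right. Merged: [2, 7, 8, 11, 12, 12, 13, 23, 23, 29]
Append remaining from left: [35]. Merged: [2, 7, 8, 11, 12, 12, 13, 23, 23, 29, 35]

Final merged array: [2, 7, 8, 11, 12, 12, 13, 23, 23, 29, 35]
Total comparisons: 10

The merged array is [2, 7, 8, 11, 12, 12, 13, 23, 23, 29, 35], requiring 10 comparisons. The merge step runs in O(n) time where n is the total number of elements.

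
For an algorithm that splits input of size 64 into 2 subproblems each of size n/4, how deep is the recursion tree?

For divide and conquer with division factor 4:

Problem sizes at each level:
Level 0: 64
Level 1: 16
Level 2: 4
Level 3: 1

The root is level 0 and the size-1 base case is level 3 (the tree spans levels 0 through 3, i.e. 4 levels counting the root), so the depth is the number of divisions: log_4(64) = 3

The recursion tree depth is log_4(64) = 3. At each level, the problem size is divided by 4, so it takes 3 divisions to reduce to a base case of size 1. The algorithm makes 2 recursive calls at each level.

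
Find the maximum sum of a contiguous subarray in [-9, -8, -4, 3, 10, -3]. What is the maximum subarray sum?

Using Kadane's algorithm on [-9, -8, -4, 3, 10, -3]:

Scanning through the array:
Position 1 (value -8): max_ending_here = -8, max_so_far = -8
Position 2 (value -4): max_ending_here = -4, max_so_far = -4
Position 3 (value 3): max_ending_here = 3, max_so_far = 3
Position 4 (value 10): max_ending_here = 13, max_so_far = 13
Position 5 (value -3): max_ending_here = 10, max_so_far = 13

Maximum subarray: [3, 10]
Maximum sum: 13

The maximum subarray is [3, 10] with sum 13. This subarray runs from index 3 to index 4.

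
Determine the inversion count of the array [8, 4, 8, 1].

Finding inversions in [8, 4, 8, 1]:

(0, 1): arr[0]=8 > arr[1]=4
(0, 3): arr[0]=8 > arr[3]=1
(1, 3): arr[1]=4 > arr[3]=1
(2, 3): arr[2]=8 > arr[3]=1

Total inversions: 4

The array has 4 inversion(s): (0,1), (0,3), (1,3), (2,3). Each pair (i,j) satisfies i < j and arr[i] > arr[j].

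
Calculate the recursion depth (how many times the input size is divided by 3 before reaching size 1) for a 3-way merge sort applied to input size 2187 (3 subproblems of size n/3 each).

For divide and conquer with division factor 3:

Problem sizes at each level:
Level 0: 2187
Level 1: 729
Level 2: 243
Level 3: 81
Level 4: 27
Level 5: 9
Level 6: 3
Level 7: 1

The root is level 0 and the size-1 base case is level 7 (the tree spans levels 0 through 7, i.e. 8 levels counting the root), so the depth is the number of divisions: log_3(2187) = 7

The recursion tree depth is log_3(2187) = 7. At each level, the problem size is divided by 3, so it takes 7 divisions to reduce to a base case of size 1. The algorithm makes 3 recursive calls at each level.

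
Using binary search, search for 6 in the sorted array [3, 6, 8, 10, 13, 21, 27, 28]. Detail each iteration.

Binary search for 6 in [3, 6, 8, 10, 13, 21, 27, 28]:

lo=0, hi=7, mid=3, arr[mid]=10 -> 10 > 6, search left half
lo=0, hi=2, mid=1, arr[mid]=6 -> Found target at index 1!

Binary search finds 6 at index 1 after 2 comparisons. The search repeatedly halves the search space by comparing with the middle element.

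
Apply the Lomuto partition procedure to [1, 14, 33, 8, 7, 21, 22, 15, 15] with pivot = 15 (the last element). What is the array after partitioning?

Lomuto partition with pivot = 15:

Initial array: [1, 14, 33, 8, 7, 21, 22, 15, 15]

arr[0]=1 <= 15: swap with position 0, array becomes [1, 14, 33, 8, 7, 21, 22, 15, 15]
arr[1]=14 <= 15: swap with position 1, array becomes [1, 14, 33, 8, 7, 21, 22, 15, 15]
arr[2]=33 > 15: no swap
arr[3]=8 <= 15: swap with position 2, array becomes [1, 14, 8, 33, 7, 21, 22, 15, 15]
arr[4]=7 <= 15: swap with position 3, array becomes [1, 14, 8, 7, 33, 21, 22, 15, 15]
arr[5]=21 > 15: no swap
arr[6]=22 > 15: no swap
arr[7]=15 <= 15: swap with position 4, array becomes [1, 14, 8, 7, 15, 21, 22, 33, 15]

Place pivot at position 5: [1, 14, 8, 7, 15, 15, 22, 33, 21]
Pivot position: 5

After partitioning with pivot 15, the array becomes [1, 14, 8, 7, 15, 15, 22, 33, 21]. The pivot is placed at index 5. All elements to the left of the pivot are <= 15, and all elements to the right are > 15.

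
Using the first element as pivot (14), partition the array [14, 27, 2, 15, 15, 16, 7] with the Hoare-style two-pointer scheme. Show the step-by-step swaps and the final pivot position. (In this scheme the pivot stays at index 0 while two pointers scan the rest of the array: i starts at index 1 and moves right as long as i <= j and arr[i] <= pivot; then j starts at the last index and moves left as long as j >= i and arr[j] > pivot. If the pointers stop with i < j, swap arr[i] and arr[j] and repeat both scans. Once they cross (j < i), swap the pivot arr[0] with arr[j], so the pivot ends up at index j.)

Hoare-style two-pointer partition with pivot = 14:

Initial array: [14, 27, 2, 15, 15, 16, 7]

Pointers start at i = 1, j = 6.
i stops at index 1 (arr[1]=27 > 14), j stops at index 6 (arr[6]=7 <= 14): swap arr[1] and arr[6], array becomes [14, 7, 2, 15, 15, 16, 27]
i ends at 3, j ends at 2: the pointers have crossed (j < i), so scanning stops.

Swap pivot arr[0] with arr[2] to place pivot at position 2: [2, 7, 14, 15, 15, 16, 27]
Pivot position: 2

After partitioning with pivot 14, the array becomes [2, 7, 14, 15, 15, 16, 27]. The pivot is placed at index 2. All elements to the left of the pivot are <= 14, and all elements to the right are > 14.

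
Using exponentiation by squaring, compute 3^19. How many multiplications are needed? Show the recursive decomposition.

Computing 3^19 by squaring (build up from 3^1; each line after the first costs one multiplication):

3^1 = 3
3^2 = (3^1)^2 = 3^2 = 9
3^4 = (3^2)^2 = 9^2 = 81
3^8 = (3^4)^2 = 81^2 = 6561
3^9 = 3 * 3^8 = 3 * 6561 = 19683
3^18 = (3^9)^2 = 19683^2 = 387420489
3^19 = 3 * 3^18 = 3 * 387420489 = 1162261467

Result: 1162261467
Multiplications needed: 6 (6 lines after 3^1)

3^19 = 1162261467. Using exponentiation by squaring, this requires 6 multiplications. The key idea: if the exponent is even, square the half-power; if odd, multiply by the base once.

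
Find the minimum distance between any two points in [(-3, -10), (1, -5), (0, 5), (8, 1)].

Computing all pairwise distances among 4 points:

d((-3, -10), (1, -5)) = 6.4031 <-- minimum
d((-3, -10), (0, 5)) = 15.2971
d((-3, -10), (8, 1)) = 15.5563
d((1, -5), (0, 5)) = 10.0499
d((1, -5), (8, 1)) = 9.2195
d((0, 5), (8, 1)) = 8.9443

Closest pair: (-3, -10) and (1, -5) with distance 6.4031

The closest pair is (-3, -10) and (1, -5) with Euclidean distance 6.4031. For 4 points, brute-force pairwise comparison is shown above. For large n, the divide-and-conquer algorithm (sort by x, recurse on halves, check the dividing strip) achieves O(n log n).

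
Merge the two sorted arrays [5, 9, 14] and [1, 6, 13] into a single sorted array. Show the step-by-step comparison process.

Merging process:

Compare 5 vs 1: take 1 from right. Merged: [1]
Compare 5 vs 6: take 5 from left. Merged: [1, 5]
Compare 9 vs 6: take 6 from right. Merged: [1, 5, 6]
Compare 9 vs 13: take 9 from left. Merged: [1, 5, 6, 9]
Compare 14 vs 13: take 13 from right. Merged: [1, 5, 6, 9, 13]
Append remaining from left: [14]. Merged: [1, 5, 6, 9, 13, 14]

Final merged array: [1, 5, 6, 9, 13, 14]
Total comparisons: 5

The merged array is [1, 5, 6, 9, 13, 14], requiring 5 comparisons. The merge step runs in O(n) time where n is the total number of elements.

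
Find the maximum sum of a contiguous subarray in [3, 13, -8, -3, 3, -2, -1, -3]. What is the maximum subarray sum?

Using Kadane's algorithm on [3, 13, -8, -3, 3, -2, -1, -3]:

Scanning through the array:
Position 1 (value 13): max_ending_here = 16, max_so_far = 16
Position 2 (value -8): max_ending_here = 8, max_so_far = 16
Position 3 (value -3): max_ending_here = 5, max_so_far = 16
Position 4 (value 3): max_ending_here = 8, max_so_far = 16
Position 5 (value -2): max_ending_here = 6, max_so_far = 16
Position 6 (value -1): max_ending_here = 5, max_so_far = 16
Position 7 (value -3): max_ending_here = 2, max_so_far = 16

Maximum subarray: [3, 13]
Maximum sum: 16

The maximum subarray is [3, 13] with sum 16. This subarray runs from index 0 to index 1.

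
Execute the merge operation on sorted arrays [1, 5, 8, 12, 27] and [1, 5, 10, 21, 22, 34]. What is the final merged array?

Merging process:

Compare 1 vs 1: take 1 from left. Merged: [1]
Compare 5 vs 1: take 1 from right. Merged: [1, 1]
Compare 5 vs 5: take 5 from left. Merged: [1, 1, 5]
Compare 8 vs 5: take 5 from right. Merged: [1, 1, 5, 5]
Compare 8 vs 10: take 8 from left. Merged: [1, 1, 5, 5, 8]
Compare 12 vs 10: take 10 from right. Merged: [1, 1, 5, 5, 8, 10]
Compare 12 vs 21: take 12 from left. Merged: [1, 1, 5, 5, 8, 10, 12]
Compare 27 vs 21: take 21 from right. Merged: [1, 1, 5, 5, 8, 10, 12, 21]
Compare 27 vs 22: take 22 from right. Merged: [1, 1, 5, 5, 8, 10, 12, 21, 22]
Compare 27 vs 34: take 27 from left. Merged: [1, 1, 5, 5, 8, 10, 12, 21, 22, 27]
Append remaining from right: [34]. Merged: [1, 1, 5, 5, 8, 10, 12, 21, 22, 27, 34]

Final merged array: [1, 1, 5, 5, 8, 10, 12, 21, 22, 27, 34]
Total comparisons: 10

The merged array is [1, 1, 5, 5, 8, 10, 12, 21, 22, 27, 34], requiring 10 comparisons. The merge step runs in O(n) time where n is the total number of elements.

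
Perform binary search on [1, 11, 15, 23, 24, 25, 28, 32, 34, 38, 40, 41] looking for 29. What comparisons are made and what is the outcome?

Binary search for 29 in [1, 11, 15, 23, 24, 25, 28, 32, 34, 38, 40, 41]:

lo=0, hi=11, mid=5, arr[mid]=25 -> 25 < 29, search right half
lo=6, hi=11, mid=8, arr[mid]=34 -> 34 > 29, search left half
lo=6, hi=7, mid=6, arr[mid]=28 -> 28 < 29, search right half
lo=7, hi=7, mid=7, arr[mid]=32 -> 32 > 29, search left half
lo=7 > hi=6, target 29 not found

Binary search determines that 29 is not in the array after 4 comparisons. The search space was exhausted without finding the target.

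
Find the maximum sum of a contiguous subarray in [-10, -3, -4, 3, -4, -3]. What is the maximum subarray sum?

Using Kadane's algorithm on [-10, -3, -4, 3, -4, -3]:

Scanning through the array:
Position 1 (value -3): max_ending_here = -3, max_so_far = -3
Position 2 (value -4): max_ending_here = -4, max_so_far = -3
Position 3 (value 3): max_ending_here = 3, max_so_far = 3
Position 4 (value -4): max_ending_here = -1, max_so_far = 3
Position 5 (value -3): max_ending_here = -3, max_so_far = 3

Maximum subarray: [3]
Maximum sum: 3

The maximum subarray is [3] with sum 3. This subarray runs from index 3 to index 3.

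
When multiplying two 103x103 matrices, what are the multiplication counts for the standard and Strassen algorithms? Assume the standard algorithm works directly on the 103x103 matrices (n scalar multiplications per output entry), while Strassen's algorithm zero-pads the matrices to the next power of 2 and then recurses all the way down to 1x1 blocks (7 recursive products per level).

Matrix multiplication for 103x103 matrices:

Strassen's algorithm requires power-of-2 dimensions. Pad 103x103 to 128x128 (next power of 2).

Standard algorithm: 103^3 = 1092727 multiplications
Strassen's algorithm: 7^(log2(128)) = 7^7 = 823543 multiplications
Savings: 1092727 - 823543 = 269184 multiplications

Standard: 1092727 multiplications (103^3). Strassen: 823543 multiplications (7^7, after padding to 128x128). Strassen reduces 8 recursive multiplications to 7 at each level.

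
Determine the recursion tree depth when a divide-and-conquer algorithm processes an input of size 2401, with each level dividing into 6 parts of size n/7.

For divide and conquer with division factor 7:

Problem sizes at each level:
Level 0: 2401
Level 1: 343
Level 2: 49
Level 3: 7
Level 4: 1

The root is level 0 and the size-1 base case is level 4 (the tree spans levels 0 through 4, i.e. 5 levels counting the root), so the depth is the number of divisions: log_7(2401) = 4

The recursion tree depth is log_7(2401) = 4. At each level, the problem size is divided by 7, so it takes 4 divisions to reduce to a base case of size 1. The algorithm makes 6 recursive calls at each level.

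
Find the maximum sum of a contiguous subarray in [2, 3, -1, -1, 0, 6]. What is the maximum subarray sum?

Using Kadane's algorithm on [2, 3, -1, -1, 0, 6]:

Scanning through the array:
Position 1 (value 3): max_ending_here = 5, max_so_far = 5
Position 2 (value -1): max_ending_here = 4, max_so_far = 5
Position 3 (value -1): max_ending_here = 3, max_so_far = 5
Position 4 (value 0): max_ending_here = 3, max_so_far = 5
Position 5 (value 6): max_ending_here = 9, max_so_far = 9

Maximum subarray: [2, 3, -1, -1, 0, 6]
Maximum sum: 9

The maximum subarray is [2, 3, -1, -1, 0, 6] with sum 9. This subarray runs from index 0 to index 5.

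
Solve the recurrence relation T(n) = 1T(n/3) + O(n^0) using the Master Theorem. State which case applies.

Master Theorem for T(n) = 1T(n/3) + O(n^0):

a = 1, b = 3, c = 0
log_b(a) = log_3(1) = 0.0000

Case 2: c = 0 = log_3(1) = 0.0000
T(n) = O(n^0 log n) = O(log n)

For T(n) = 1T(n/3) + O(n^0): log_3(1) = 0.0000. This is Case 2 of the Master Theorem (c = log_b(a), equal work at all levels), giving O(log n).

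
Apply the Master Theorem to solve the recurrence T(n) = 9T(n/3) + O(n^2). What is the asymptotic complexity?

Master Theorem for T(n) = 9T(n/3) + O(n^2):

a = 9, b = 3, c = 2
log_b(a) = log_3(9) = 2.0000

Case 2: c = 2 = log_3(9) = 2.0000
T(n) = O(n^2 log n) = O(n^2 log n)

For T(n) = 9T(n/3) + O(n^2): log_3(9) = 2.0000. This is Case 2 of the Master Theorem (c = log_b(a), equal work at all levels), giving O(n^2 log n).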